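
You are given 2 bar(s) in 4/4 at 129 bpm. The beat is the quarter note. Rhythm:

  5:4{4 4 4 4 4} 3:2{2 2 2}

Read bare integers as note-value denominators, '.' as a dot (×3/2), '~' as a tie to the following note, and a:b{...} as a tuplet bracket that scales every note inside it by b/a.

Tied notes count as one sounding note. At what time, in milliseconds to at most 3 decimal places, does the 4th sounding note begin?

note 4 onset = 12/5b = 1116.279ms

1. 0.0ms @ 0 + 372.093ms (4/5)
2. 372.093ms @ 4/5 + 372.093ms (4/5)
3. 744.186ms @ 8/5 + 372.093ms (4/5)
4. 1116.279ms @ 12/5 + 372.093ms (4/5)
5. 1488.372ms @ 16/5 + 372.093ms (4/5)
6. 1860.465ms @ 4 + 620.155ms (4/3)
7. 2480.62ms @ 16/3 + 620.155ms (4/3)
8. 3100.775ms @ 20/3 + 620.155ms (4/3)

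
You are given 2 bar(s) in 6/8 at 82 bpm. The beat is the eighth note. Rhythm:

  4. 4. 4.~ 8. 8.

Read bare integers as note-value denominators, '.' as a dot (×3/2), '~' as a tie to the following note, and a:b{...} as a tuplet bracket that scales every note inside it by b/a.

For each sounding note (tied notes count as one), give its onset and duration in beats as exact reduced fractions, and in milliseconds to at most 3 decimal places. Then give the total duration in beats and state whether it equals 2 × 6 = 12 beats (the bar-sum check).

1) 0.0ms=0b +2195.122ms=3b
2) 2195.122ms=3b +2195.122ms=3b
3) 4390.244ms=6b +3292.683ms=9/2b
4) 7682.927ms=21/2b +1097.561ms=3/2b
Σ=12b of 12 (82bpm 6/8) — PASS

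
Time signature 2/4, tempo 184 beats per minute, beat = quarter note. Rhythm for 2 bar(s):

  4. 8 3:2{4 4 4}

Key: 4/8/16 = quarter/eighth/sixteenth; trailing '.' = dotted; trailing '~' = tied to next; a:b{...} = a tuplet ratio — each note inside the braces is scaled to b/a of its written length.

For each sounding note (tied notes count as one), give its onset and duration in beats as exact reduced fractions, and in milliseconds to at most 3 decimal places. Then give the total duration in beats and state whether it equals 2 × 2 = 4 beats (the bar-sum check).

1) 0.0ms=0b +489.13ms=3/2b
2) 489.13ms=3/2b +163.043ms=1/2b
3) 652.174ms=2b +217.391ms=2/3b
4) 869.565ms=8/3b +217.391ms=2/3b
5) 1086.957ms=10/3b +217.391ms=2/3b
Σ=4b of 4 (184bpm 2/4) — PASS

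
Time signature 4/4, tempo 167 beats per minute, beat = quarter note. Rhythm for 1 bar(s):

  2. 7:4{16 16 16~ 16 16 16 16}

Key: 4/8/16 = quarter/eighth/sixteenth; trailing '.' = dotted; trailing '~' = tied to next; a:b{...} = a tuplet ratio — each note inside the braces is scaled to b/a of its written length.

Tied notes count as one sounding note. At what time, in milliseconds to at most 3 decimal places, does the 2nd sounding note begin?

1. 0.0ms @ 0 + 1077.844ms (3)
2. 1077.844ms @ 3 + 51.326ms (1/7)
3. 1129.17ms @ 22/7 + 51.326ms (1/7)
4. 1180.496ms @ 23/7 + 102.652ms (2/7)
5. 1283.148ms @ 25/7 + 51.326ms (1/7)
6. 1334.474ms @ 26/7 + 51.326ms (1/7)
7. 1385.8ms @ 27/7 + 51.326ms (1/7)

note 2 onset = 3b = 1077.844ms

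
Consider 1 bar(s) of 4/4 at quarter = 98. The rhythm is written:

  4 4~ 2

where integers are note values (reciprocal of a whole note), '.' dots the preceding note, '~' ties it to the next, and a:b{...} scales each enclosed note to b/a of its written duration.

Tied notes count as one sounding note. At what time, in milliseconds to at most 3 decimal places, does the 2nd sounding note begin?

note 2 onset = 1b = 612.245ms

1. 0.0ms @ 0 + 612.245ms (1)
2. 612.245ms @ 1 + 1836.735ms (3)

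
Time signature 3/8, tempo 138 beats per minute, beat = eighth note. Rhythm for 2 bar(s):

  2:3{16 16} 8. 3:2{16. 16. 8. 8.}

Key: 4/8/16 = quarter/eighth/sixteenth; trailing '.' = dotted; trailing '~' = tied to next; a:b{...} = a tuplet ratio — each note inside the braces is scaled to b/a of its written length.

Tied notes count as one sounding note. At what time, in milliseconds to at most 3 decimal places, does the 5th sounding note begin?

note 5 onset = 7/2b = 1521.739ms

1. 0.0ms @ 0 + 326.087ms (3/4)
2. 326.087ms @ 3/4 + 326.087ms (3/4)
3. 652.174ms @ 3/2 + 652.174ms (3/2)
4. 1304.348ms @ 3 + 217.391ms (1/2)
5. 1521.739ms @ 7/2 + 217.391ms (1/2)
6. 1739.13ms @ 4 + 434.783ms (1)
7. 2173.913ms @ 5 + 434.783ms (1)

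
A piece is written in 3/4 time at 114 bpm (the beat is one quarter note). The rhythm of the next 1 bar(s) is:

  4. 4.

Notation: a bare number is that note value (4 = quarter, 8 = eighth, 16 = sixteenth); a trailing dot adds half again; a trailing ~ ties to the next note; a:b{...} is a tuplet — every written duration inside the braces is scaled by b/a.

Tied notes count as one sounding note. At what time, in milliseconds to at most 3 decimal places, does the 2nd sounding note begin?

1. 0.0ms @ 0 + 789.474ms (3/2)
2. 789.474ms @ 3/2 + 789.474ms (3/2)

note 2 onset = 3/2b = 789.474ms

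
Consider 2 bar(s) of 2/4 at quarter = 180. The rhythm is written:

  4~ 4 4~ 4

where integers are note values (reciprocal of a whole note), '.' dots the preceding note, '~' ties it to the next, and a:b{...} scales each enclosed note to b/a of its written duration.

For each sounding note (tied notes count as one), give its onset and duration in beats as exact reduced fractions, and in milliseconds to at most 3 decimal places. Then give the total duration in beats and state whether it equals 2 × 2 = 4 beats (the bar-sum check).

1) 0.0ms=0b +666.667ms=2b
2) 666.667ms=2b +666.667ms=2b
Σ=4b of 4 (180bpm 2/4) — PASS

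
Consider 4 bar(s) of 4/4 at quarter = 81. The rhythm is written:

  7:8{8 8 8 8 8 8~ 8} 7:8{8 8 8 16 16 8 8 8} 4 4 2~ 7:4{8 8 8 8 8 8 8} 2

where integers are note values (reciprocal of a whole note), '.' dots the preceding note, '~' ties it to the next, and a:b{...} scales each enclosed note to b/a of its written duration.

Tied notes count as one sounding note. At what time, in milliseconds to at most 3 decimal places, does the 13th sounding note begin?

1. 0.0ms @ 0 + 423.28ms (4/7)
2. 423.28ms @ 4/7 + 423.28ms (4/7)
3. 846.561ms @ 8/7 + 423.28ms (4/7)
4. 1269.841ms @ 12/7 + 423.28ms (4/7)
5. 1693.122ms @ 16/7 + 423.28ms (4/7)
6. 2116.402ms @ 20/7 + 846.561ms (8/7)
7. 2962.963ms @ 4 + 423.28ms (4/7)
8. 3386.243ms @ 32/7 + 423.28ms (4/7)
9. 3809.524ms @ 36/7 + 423.28ms (4/7)
10. 4232.804ms @ 40/7 + 211.64ms (2/7)
11. 4444.444ms @ 6 + 211.64ms (2/7)
12. 4656.085ms @ 44/7 + 423.28ms (4/7)
13. 5079.365ms @ 48/7 + 423.28ms (4/7)
14. 5502.646ms @ 52/7 + 423.28ms (4/7)
15. 5925.926ms @ 8 + 740.741ms (1)
16. 6666.667ms @ 9 + 740.741ms (1)
17. 7407.407ms @ 10 + 1693.122ms (16/7)
18. 9100.529ms @ 86/7 + 211.64ms (2/7)
19. 9312.169ms @ 88/7 + 211.64ms (2/7)
20. 9523.81ms @ 90/7 + 211.64ms (2/7)
21. 9735.45ms @ 92/7 + 211.64ms (2/7)
22. 9947.09ms @ 94/7 + 211.64ms (2/7)
23. 10158.73ms @ 96/7 + 211.64ms (2/7)
24. 10370.37ms @ 14 + 1481.481ms (2)

note 13 onset = 48/7b = 5079.365ms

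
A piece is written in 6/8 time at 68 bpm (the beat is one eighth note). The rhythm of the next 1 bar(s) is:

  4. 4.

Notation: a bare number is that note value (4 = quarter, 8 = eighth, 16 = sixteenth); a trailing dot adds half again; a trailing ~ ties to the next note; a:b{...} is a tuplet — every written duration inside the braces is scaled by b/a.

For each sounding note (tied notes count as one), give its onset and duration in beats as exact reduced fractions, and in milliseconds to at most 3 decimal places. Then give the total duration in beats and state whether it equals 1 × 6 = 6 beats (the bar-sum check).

1) 0.0ms=0b +2647.059ms=3b
2) 2647.059ms=3b +2647.059ms=3b
Σ=6b of 6 (68bpm 6/8) — PASS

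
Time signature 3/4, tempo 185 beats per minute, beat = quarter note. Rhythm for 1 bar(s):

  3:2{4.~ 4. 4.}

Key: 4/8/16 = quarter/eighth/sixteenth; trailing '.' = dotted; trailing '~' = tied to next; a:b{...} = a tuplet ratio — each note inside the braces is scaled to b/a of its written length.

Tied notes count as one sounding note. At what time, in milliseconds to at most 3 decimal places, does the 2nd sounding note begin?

note 2 onset = 2b = 648.649ms

1. 0.0ms @ 0 + 648.649ms (2)
2. 648.649ms @ 2 + 324.324ms (1)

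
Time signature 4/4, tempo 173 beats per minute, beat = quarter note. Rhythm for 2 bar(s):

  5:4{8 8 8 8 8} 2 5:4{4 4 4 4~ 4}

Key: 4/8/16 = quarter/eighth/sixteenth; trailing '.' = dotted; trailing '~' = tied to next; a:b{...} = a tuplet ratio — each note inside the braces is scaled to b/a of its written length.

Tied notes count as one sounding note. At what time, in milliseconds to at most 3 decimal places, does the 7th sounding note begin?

note 7 onset = 4b = 1387.283ms

1. 0.0ms @ 0 + 138.728ms (2/5)
2. 138.728ms @ 2/5 + 138.728ms (2/5)
3. 277.457ms @ 4/5 + 138.728ms (2/5)
4. 416.185ms @ 6/5 + 138.728ms (2/5)
5. 554.913ms @ 8/5 + 138.728ms (2/5)
6. 693.642ms @ 2 + 693.642ms (2)
7. 1387.283ms @ 4 + 277.457ms (4/5)
8. 1664.74ms @ 24/5 + 277.457ms (4/5)
9. 1942.197ms @ 28/5 + 277.457ms (4/5)
10. 2219.653ms @ 32/5 + 554.913ms (8/5)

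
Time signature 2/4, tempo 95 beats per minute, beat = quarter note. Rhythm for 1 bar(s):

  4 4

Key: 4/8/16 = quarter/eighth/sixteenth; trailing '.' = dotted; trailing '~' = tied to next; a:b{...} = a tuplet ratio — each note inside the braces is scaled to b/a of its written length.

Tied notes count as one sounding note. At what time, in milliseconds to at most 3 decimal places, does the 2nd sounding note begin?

1. 0.0ms @ 0 + 631.579ms (1)
2. 631.579ms @ 1 + 631.579ms (1)

note 2 onset = 1b = 631.579ms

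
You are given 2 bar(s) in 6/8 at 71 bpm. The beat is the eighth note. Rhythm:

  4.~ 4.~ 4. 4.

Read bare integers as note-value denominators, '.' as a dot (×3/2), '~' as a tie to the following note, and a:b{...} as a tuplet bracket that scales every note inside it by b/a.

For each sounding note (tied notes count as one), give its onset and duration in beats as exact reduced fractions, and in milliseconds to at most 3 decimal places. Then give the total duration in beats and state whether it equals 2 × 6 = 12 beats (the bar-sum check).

1) 0.0ms=0b +7605.634ms=9b
2) 7605.634ms=9b +2535.211ms=3b
Σ=12b of 12 (71bpm 6/8) — PASS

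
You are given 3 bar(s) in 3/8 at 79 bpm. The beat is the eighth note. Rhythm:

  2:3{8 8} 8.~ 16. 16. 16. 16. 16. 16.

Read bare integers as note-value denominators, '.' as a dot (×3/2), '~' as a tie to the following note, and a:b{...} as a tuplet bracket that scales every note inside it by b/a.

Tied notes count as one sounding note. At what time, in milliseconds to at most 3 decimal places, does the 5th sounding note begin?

note 5 onset = 6b = 4556.962ms

1. 0.0ms @ 0 + 1139.241ms (3/2)
2. 1139.241ms @ 3/2 + 1139.241ms (3/2)
3. 2278.481ms @ 3 + 1708.861ms (9/4)
4. 3987.342ms @ 21/4 + 569.62ms (3/4)
5. 4556.962ms @ 6 + 569.62ms (3/4)
6. 5126.582ms @ 27/4 + 569.62ms (3/4)
7. 5696.203ms @ 15/2 + 569.62ms (3/4)
8. 6265.823ms @ 33/4 + 569.62ms (3/4)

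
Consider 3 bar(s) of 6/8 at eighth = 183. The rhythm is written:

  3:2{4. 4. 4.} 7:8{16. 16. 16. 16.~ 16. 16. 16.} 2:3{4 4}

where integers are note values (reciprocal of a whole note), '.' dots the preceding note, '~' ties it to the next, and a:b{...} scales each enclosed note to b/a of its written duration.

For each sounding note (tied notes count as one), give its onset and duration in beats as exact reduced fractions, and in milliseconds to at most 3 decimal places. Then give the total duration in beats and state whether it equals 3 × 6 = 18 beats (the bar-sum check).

1) 0.0ms=0b +655.738ms=2b
2) 655.738ms=2b +655.738ms=2b
3) 1311.475ms=4b +655.738ms=2b
4) 1967.213ms=6b +281.03ms=6/7b
5) 2248.244ms=48/7b +281.03ms=6/7b
6) 2529.274ms=54/7b +281.03ms=6/7b
7) 2810.304ms=60/7b +562.061ms=12/7b
8) 3372.365ms=72/7b +281.03ms=6/7b
9) 3653.396ms=78/7b +281.03ms=6/7b
10) 3934.426ms=12b +983.607ms=3b
11) 4918.033ms=15b +983.607ms=3b
Σ=18b of 18 (183bpm 6/8) — PASS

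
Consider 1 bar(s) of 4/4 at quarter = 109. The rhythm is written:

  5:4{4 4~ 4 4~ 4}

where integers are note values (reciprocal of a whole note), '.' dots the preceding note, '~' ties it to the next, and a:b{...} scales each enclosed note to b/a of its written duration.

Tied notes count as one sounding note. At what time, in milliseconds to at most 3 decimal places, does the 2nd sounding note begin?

note 2 onset = 4/5b = 440.367ms

1. 0.0ms @ 0 + 440.367ms (4/5)
2. 440.367ms @ 4/5 + 880.734ms (8/5)
3. 1321.101ms @ 12/5 + 880.734ms (8/5)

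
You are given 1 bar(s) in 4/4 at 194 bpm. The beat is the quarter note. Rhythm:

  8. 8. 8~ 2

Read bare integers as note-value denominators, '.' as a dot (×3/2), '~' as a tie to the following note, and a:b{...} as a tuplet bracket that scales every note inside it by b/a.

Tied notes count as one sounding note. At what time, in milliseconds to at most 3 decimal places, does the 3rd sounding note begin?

1. 0.0ms @ 0 + 231.959ms (3/4)
2. 231.959ms @ 3/4 + 231.959ms (3/4)
3. 463.918ms @ 3/2 + 773.196ms (5/2)

note 3 onset = 3/2b = 463.918ms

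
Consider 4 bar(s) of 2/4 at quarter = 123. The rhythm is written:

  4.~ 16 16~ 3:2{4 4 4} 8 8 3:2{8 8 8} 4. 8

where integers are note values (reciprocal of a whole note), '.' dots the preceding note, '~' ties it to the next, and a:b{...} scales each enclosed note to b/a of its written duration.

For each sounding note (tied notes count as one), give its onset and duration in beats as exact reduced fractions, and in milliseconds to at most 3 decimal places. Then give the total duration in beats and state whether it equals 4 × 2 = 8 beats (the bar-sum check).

1) 0.0ms=0b +853.659ms=7/4b
2) 853.659ms=7/4b +447.154ms=11/12b
3) 1300.813ms=8/3b +325.203ms=2/3b
4) 1626.016ms=10/3b +325.203ms=2/3b
5) 1951.22ms=4b +243.902ms=1/2b
6) 2195.122ms=9/2b +243.902ms=1/2b
7) 2439.024ms=5b +162.602ms=1/3b
8) 2601.626ms=16/3b +162.602ms=1/3b
9) 2764.228ms=17/3b +162.602ms=1/3b
10) 2926.829ms=6b +731.707ms=3/2b
11) 3658.537ms=15/2b +243.902ms=1/2b
Σ=8b of 8 (123bpm 2/4) — PASS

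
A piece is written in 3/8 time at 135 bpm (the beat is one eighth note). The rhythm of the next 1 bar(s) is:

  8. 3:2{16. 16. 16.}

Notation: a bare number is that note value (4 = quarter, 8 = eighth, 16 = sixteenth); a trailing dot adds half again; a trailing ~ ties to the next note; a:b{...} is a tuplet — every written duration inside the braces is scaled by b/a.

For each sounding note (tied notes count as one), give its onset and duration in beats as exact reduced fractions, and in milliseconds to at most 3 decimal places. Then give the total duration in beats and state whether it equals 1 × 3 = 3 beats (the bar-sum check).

1) 0.0ms=0b +666.667ms=3/2b
2) 666.667ms=3/2b +222.222ms=1/2b
3) 888.889ms=2b +222.222ms=1/2b
4) 1111.111ms=5/2b +222.222ms=1/2b
Σ=3b of 3 (135bpm 3/8) — PASS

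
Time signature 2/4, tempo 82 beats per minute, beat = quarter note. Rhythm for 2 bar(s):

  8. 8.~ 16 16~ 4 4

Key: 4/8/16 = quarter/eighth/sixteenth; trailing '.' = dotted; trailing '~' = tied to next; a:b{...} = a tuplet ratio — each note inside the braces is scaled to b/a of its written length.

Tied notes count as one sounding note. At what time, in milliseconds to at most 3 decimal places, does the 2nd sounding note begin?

note 2 onset = 3/4b = 548.78ms

1. 0.0ms @ 0 + 548.78ms (3/4)
2. 548.78ms @ 3/4 + 731.707ms (1)
3. 1280.488ms @ 7/4 + 914.634ms (5/4)
4. 2195.122ms @ 3 + 731.707ms (1)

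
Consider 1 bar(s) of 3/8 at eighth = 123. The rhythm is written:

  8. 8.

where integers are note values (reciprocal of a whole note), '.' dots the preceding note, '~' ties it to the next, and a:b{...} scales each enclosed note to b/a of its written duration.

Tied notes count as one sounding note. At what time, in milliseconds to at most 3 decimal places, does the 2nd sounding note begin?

1. 0.0ms @ 0 + 731.707ms (3/2)
2. 731.707ms @ 3/2 + 731.707ms (3/2)

note 2 onset = 3/2b = 731.707ms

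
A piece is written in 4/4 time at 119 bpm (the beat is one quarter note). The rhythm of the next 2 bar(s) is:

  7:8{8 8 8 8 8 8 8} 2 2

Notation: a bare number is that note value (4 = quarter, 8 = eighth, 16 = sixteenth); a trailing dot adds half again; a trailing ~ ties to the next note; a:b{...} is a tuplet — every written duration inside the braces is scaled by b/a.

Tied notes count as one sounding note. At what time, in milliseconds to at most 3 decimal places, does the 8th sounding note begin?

note 8 onset = 4b = 2016.807ms

1. 0.0ms @ 0 + 288.115ms (4/7)
2. 288.115ms @ 4/7 + 288.115ms (4/7)
3. 576.23ms @ 8/7 + 288.115ms (4/7)
4. 864.346ms @ 12/7 + 288.115ms (4/7)
5. 1152.461ms @ 16/7 + 288.115ms (4/7)
6. 1440.576ms @ 20/7 + 288.115ms (4/7)
7. 1728.691ms @ 24/7 + 288.115ms (4/7)
8. 2016.807ms @ 4 + 1008.403ms (2)
9. 3025.21ms @ 6 + 1008.403ms (2)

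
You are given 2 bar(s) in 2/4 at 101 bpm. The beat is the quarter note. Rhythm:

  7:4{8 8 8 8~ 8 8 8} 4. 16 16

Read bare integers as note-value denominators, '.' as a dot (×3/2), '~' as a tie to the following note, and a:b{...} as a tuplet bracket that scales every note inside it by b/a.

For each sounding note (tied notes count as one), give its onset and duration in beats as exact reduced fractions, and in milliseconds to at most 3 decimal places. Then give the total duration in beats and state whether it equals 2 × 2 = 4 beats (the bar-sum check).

1) 0.0ms=0b +169.731ms=2/7b
2) 169.731ms=2/7b +169.731ms=2/7b
3) 339.463ms=4/7b +169.731ms=2/7b
4) 509.194ms=6/7b +339.463ms=4/7b
5) 848.656ms=10/7b +169.731ms=2/7b
6) 1018.388ms=12/7b +169.731ms=2/7b
7) 1188.119ms=2b +891.089ms=3/2b
8) 2079.208ms=7/2b +148.515ms=1/4b
9) 2227.723ms=15/4b +148.515ms=1/4b
Σ=4b of 4 (101bpm 2/4) — PASS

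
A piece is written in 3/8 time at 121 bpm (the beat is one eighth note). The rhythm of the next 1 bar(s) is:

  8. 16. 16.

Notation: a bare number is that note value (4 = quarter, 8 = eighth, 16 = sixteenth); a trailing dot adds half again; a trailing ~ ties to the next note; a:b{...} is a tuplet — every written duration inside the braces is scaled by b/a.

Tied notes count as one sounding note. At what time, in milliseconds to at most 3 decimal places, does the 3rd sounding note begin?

1. 0.0ms @ 0 + 743.802ms (3/2)
2. 743.802ms @ 3/2 + 371.901ms (3/4)
3. 1115.702ms @ 9/4 + 371.901ms (3/4)

note 3 onset = 9/4b = 1115.702ms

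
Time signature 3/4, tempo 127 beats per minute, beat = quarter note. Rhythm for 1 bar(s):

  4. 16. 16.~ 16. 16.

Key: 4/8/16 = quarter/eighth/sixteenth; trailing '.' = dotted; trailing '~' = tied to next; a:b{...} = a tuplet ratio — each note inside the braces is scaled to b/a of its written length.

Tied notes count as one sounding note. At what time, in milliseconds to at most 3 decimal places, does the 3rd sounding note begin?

note 3 onset = 15/8b = 885.827ms

1. 0.0ms @ 0 + 708.661ms (3/2)
2. 708.661ms @ 3/2 + 177.165ms (3/8)
3. 885.827ms @ 15/8 + 354.331ms (3/4)
4. 1240.157ms @ 21/8 + 177.165ms (3/8)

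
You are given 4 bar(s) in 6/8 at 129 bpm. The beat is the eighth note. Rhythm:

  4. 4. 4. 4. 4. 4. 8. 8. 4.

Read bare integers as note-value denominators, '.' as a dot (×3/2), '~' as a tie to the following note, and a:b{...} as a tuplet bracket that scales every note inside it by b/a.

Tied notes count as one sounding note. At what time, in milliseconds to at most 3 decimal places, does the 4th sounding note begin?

1. 0.0ms @ 0 + 1395.349ms (3)
2. 1395.349ms @ 3 + 1395.349ms (3)
3. 2790.698ms @ 6 + 1395.349ms (3)
4. 4186.047ms @ 9 + 1395.349ms (3)
5. 5581.395ms @ 12 + 1395.349ms (3)
6. 6976.744ms @ 15 + 1395.349ms (3)
7. 8372.093ms @ 18 + 697.674ms (3/2)
8. 9069.767ms @ 39/2 + 697.674ms (3/2)
9. 9767.442ms @ 21 + 1395.349ms (3)

note 4 onset = 9b = 4186.047ms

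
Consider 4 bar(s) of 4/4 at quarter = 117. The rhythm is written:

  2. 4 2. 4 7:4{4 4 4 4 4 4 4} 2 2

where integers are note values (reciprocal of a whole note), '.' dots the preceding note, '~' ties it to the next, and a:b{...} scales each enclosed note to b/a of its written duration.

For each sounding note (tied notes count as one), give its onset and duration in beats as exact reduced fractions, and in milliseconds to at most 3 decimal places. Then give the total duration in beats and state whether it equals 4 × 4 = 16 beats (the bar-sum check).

1) 0.0ms=0b +1538.462ms=3b
2) 1538.462ms=3b +512.821ms=1b
3) 2051.282ms=4b +1538.462ms=3b
4) 3589.744ms=7b +512.821ms=1b
5) 4102.564ms=8b +293.04ms=4/7b
6) 4395.604ms=60/7b +293.04ms=4/7b
7) 4688.645ms=64/7b +293.04ms=4/7b
8) 4981.685ms=68/7b +293.04ms=4/7b
9) 5274.725ms=72/7b +293.04ms=4/7b
10) 5567.766ms=76/7b +293.04ms=4/7b
11) 5860.806ms=80/7b +293.04ms=4/7b
12) 6153.846ms=12b +1025.641ms=2b
13) 7179.487ms=14b +1025.641ms=2b
Σ=16b of 16 (117bpm 4/4) — PASS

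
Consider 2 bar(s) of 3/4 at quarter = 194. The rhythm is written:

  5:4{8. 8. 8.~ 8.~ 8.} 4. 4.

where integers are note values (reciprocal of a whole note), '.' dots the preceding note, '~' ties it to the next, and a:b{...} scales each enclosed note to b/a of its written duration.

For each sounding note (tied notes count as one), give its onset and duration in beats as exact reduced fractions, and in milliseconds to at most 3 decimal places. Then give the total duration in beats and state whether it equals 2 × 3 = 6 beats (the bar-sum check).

1) 0.0ms=0b +185.567ms=3/5b
2) 185.567ms=3/5b +185.567ms=3/5b
3) 371.134ms=6/5b +556.701ms=9/5b
4) 927.835ms=3b +463.918ms=3/2b
5) 1391.753ms=9/2b +463.918ms=3/2b
Σ=6b of 6 (194bpm 3/4) — PASS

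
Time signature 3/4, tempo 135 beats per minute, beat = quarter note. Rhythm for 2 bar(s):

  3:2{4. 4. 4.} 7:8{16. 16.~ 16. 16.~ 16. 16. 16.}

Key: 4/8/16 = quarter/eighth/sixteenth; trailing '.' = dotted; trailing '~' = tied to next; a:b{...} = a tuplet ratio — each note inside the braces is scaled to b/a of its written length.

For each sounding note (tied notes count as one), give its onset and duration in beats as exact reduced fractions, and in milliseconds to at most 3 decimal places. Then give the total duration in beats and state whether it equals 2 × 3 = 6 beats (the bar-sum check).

1) 0.0ms=0b +444.444ms=1b
2) 444.444ms=1b +444.444ms=1b
3) 888.889ms=2b +444.444ms=1b
4) 1333.333ms=3b +190.476ms=3/7b
5) 1523.81ms=24/7b +380.952ms=6/7b
6) 1904.762ms=30/7b +380.952ms=6/7b
7) 2285.714ms=36/7b +190.476ms=3/7b
8) 2476.19ms=39/7b +190.476ms=3/7b
Σ=6b of 6 (135bpm 3/4) — PASS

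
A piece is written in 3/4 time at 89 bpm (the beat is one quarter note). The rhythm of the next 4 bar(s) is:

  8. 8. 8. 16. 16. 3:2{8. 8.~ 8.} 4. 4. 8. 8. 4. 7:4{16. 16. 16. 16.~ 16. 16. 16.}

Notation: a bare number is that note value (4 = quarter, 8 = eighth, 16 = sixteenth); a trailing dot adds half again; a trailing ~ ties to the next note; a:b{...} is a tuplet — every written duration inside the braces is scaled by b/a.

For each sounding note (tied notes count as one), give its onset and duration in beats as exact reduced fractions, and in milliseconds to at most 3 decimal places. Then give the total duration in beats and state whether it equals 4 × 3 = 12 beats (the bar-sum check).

1) 0.0ms=0b +505.618ms=3/4b
2) 505.618ms=3/4b +505.618ms=3/4b
3) 1011.236ms=3/2b +505.618ms=3/4b
4) 1516.854ms=9/4b +252.809ms=3/8b
5) 1769.663ms=21/8b +252.809ms=3/8b
6) 2022.472ms=3b +337.079ms=1/2b
7) 2359.551ms=7/2b +674.157ms=1b
8) 3033.708ms=9/2b +1011.236ms=3/2b
9) 4044.944ms=6b +1011.236ms=3/2b
10) 5056.18ms=15/2b +505.618ms=3/4b
11) 5561.798ms=33/4b +505.618ms=3/4b
12) 6067.416ms=9b +1011.236ms=3/2b
13) 7078.652ms=21/2b +144.462ms=3/14b
14) 7223.114ms=75/7b +144.462ms=3/14b
15) 7367.576ms=153/14b +144.462ms=3/14b
16) 7512.039ms=78/7b +288.925ms=3/7b
17) 7800.963ms=81/7b +144.462ms=3/14b
18) 7945.425ms=165/14b +144.462ms=3/14b
Σ=12b of 12 (89bpm 3/4) — PASS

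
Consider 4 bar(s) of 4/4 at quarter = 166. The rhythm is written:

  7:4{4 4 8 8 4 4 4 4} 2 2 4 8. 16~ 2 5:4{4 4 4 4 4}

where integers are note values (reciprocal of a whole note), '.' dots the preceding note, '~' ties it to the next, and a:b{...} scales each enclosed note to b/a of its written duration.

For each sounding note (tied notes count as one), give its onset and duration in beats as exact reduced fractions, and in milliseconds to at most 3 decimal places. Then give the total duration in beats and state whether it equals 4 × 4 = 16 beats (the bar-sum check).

1) 0.0ms=0b +206.54ms=4/7b
2) 206.54ms=4/7b +206.54ms=4/7b
3) 413.081ms=8/7b +103.27ms=2/7b
4) 516.351ms=10/7b +103.27ms=2/7b
5) 619.621ms=12/7b +206.54ms=4/7b
6) 826.162ms=16/7b +206.54ms=4/7b
7) 1032.702ms=20/7b +206.54ms=4/7b
8) 1239.243ms=24/7b +206.54ms=4/7b
9) 1445.783ms=4b +722.892ms=2b
10) 2168.675ms=6b +722.892ms=2b
11) 2891.566ms=8b +361.446ms=1b
12) 3253.012ms=9b +271.084ms=3/4b
13) 3524.096ms=39/4b +813.253ms=9/4b
14) 4337.349ms=12b +289.157ms=4/5b
15) 4626.506ms=64/5b +289.157ms=4/5b
16) 4915.663ms=68/5b +289.157ms=4/5b
17) 5204.819ms=72/5b +289.157ms=4/5b
18) 5493.976ms=76/5b +289.157ms=4/5b
Σ=16b of 16 (166bpm 4/4) — PASS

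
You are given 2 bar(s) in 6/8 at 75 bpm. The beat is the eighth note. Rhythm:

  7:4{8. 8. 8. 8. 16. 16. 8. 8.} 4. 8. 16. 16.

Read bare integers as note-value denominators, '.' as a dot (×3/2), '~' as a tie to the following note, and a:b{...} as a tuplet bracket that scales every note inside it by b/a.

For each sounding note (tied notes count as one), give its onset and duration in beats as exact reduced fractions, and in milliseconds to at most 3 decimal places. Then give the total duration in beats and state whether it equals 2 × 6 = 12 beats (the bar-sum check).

1) 0.0ms=0b +685.714ms=6/7b
2) 685.714ms=6/7b +685.714ms=6/7b
3) 1371.429ms=12/7b +685.714ms=6/7b
4) 2057.143ms=18/7b +685.714ms=6/7b
5) 2742.857ms=24/7b +342.857ms=3/7b
6) 3085.714ms=27/7b +342.857ms=3/7b
7) 3428.571ms=30/7b +685.714ms=6/7b
8) 4114.286ms=36/7b +685.714ms=6/7b
9) 4800.0ms=6b +2400.0ms=3b
10) 7200.0ms=9b +1200.0ms=3/2b
11) 8400.0ms=21/2b +600.0ms=3/4b
12) 9000.0ms=45/4b +600.0ms=3/4b
Σ=12b of 12 (75bpm 6/8) — PASS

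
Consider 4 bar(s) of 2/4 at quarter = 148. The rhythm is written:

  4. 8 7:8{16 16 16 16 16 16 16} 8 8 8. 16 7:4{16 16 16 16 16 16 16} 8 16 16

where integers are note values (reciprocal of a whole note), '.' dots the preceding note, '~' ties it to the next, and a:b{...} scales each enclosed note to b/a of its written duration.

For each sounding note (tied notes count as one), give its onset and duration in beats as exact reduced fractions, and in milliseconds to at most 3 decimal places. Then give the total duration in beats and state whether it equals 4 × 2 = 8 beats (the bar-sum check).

1) 0.0ms=0b +608.108ms=3/2b
2) 608.108ms=3/2b +202.703ms=1/2b
3) 810.811ms=2b +115.83ms=2/7b
4) 926.641ms=16/7b +115.83ms=2/7b
5) 1042.471ms=18/7b +115.83ms=2/7b
6) 1158.301ms=20/7b +115.83ms=2/7b
7) 1274.131ms=22/7b +115.83ms=2/7b
8) 1389.961ms=24/7b +115.83ms=2/7b
9) 1505.792ms=26/7b +115.83ms=2/7b
10) 1621.622ms=4b +202.703ms=1/2b
11) 1824.324ms=9/2b +202.703ms=1/2b
12) 2027.027ms=5b +304.054ms=3/4b
13) 2331.081ms=23/4b +101.351ms=1/4b
14) 2432.432ms=6b +57.915ms=1/7b
15) 2490.347ms=43/7b +57.915ms=1/7b
16) 2548.263ms=44/7b +57.915ms=1/7b
17) 2606.178ms=45/7b +57.915ms=1/7b
18) 2664.093ms=46/7b +57.915ms=1/7b
19) 2722.008ms=47/7b +57.915ms=1/7b
20) 2779.923ms=48/7b +57.915ms=1/7b
21) 2837.838ms=7b +202.703ms=1/2b
22) 3040.541ms=15/2b +101.351ms=1/4b
23) 3141.892ms=31/4b +101.351ms=1/4b
Σ=8b of 8 (148bpm 2/4) — PASS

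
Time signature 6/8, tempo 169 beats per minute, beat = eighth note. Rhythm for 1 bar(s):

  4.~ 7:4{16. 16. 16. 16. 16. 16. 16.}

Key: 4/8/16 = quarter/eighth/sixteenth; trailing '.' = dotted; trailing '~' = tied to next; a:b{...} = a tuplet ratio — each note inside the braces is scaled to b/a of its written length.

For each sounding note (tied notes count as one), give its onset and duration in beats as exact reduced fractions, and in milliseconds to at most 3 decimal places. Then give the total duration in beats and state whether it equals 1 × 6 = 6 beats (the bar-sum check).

1) 0.0ms=0b +1217.244ms=24/7b
2) 1217.244ms=24/7b +152.156ms=3/7b
3) 1369.4ms=27/7b +152.156ms=3/7b
4) 1521.555ms=30/7b +152.156ms=3/7b
5) 1673.711ms=33/7b +152.156ms=3/7b
6) 1825.866ms=36/7b +152.156ms=3/7b
7) 1978.022ms=39/7b +152.156ms=3/7b
Σ=6b of 6 (169bpm 6/8) — PASS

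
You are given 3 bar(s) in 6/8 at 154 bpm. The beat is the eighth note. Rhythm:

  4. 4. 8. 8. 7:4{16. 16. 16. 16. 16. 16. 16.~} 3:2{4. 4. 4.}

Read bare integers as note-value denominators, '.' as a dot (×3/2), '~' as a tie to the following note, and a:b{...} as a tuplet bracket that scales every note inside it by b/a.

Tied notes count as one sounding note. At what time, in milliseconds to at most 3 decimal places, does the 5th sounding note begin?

note 5 onset = 9b = 3506.494ms

1. 0.0ms @ 0 + 1168.831ms (3)
2. 1168.831ms @ 3 + 1168.831ms (3)
3. 2337.662ms @ 6 + 584.416ms (3/2)
4. 2922.078ms @ 15/2 + 584.416ms (3/2)
5. 3506.494ms @ 9 + 166.976ms (3/7)
6. 3673.469ms @ 66/7 + 166.976ms (3/7)
7. 3840.445ms @ 69/7 + 166.976ms (3/7)
8. 4007.421ms @ 72/7 + 166.976ms (3/7)
9. 4174.397ms @ 75/7 + 166.976ms (3/7)
10. 4341.373ms @ 78/7 + 166.976ms (3/7)
11. 4508.349ms @ 81/7 + 946.197ms (17/7)
12. 5454.545ms @ 14 + 779.221ms (2)
13. 6233.766ms @ 16 + 779.221ms (2)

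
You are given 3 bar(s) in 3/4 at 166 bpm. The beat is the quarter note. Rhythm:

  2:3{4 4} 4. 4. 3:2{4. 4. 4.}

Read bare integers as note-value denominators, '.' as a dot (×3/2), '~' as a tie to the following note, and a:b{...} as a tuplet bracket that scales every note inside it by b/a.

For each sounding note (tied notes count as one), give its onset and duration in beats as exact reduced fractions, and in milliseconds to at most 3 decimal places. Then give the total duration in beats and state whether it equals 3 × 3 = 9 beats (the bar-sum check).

1) 0.0ms=0b +542.169ms=3/2b
2) 542.169ms=3/2b +542.169ms=3/2b
3) 1084.337ms=3b +542.169ms=3/2b
4) 1626.506ms=9/2b +542.169ms=3/2b
5) 2168.675ms=6b +361.446ms=1b
6) 2530.12ms=7b +361.446ms=1b
7) 2891.566ms=8b +361.446ms=1b
Σ=9b of 9 (166bpm 3/4) — PASS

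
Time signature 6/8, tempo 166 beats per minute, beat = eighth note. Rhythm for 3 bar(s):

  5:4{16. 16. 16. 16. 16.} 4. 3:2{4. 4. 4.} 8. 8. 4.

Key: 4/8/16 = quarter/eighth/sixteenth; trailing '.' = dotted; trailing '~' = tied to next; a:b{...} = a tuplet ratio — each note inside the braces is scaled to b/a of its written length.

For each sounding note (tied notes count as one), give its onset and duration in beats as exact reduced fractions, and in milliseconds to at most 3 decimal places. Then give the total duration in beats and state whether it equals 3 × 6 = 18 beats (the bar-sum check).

1) 0.0ms=0b +216.867ms=3/5b
2) 216.867ms=3/5b +216.867ms=3/5b
3) 433.735ms=6/5b +216.867ms=3/5b
4) 650.602ms=9/5b +216.867ms=3/5b
5) 867.47ms=12/5b +216.867ms=3/5b
6) 1084.337ms=3b +1084.337ms=3b
7) 2168.675ms=6b +722.892ms=2b
8) 2891.566ms=8b +722.892ms=2b
9) 3614.458ms=10b +722.892ms=2b
10) 4337.349ms=12b +542.169ms=3/2b
11) 4879.518ms=27/2b +542.169ms=3/2b
12) 5421.687ms=15b +1084.337ms=3b
Σ=18b of 18 (166bpm 6/8) — PASS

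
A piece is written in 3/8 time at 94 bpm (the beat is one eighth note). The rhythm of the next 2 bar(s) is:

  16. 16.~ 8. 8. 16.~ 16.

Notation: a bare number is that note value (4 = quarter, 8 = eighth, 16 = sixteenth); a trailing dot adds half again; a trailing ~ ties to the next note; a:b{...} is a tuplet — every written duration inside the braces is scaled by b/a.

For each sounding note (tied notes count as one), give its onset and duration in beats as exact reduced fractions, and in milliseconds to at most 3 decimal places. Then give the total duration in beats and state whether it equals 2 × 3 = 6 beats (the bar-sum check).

1) 0.0ms=0b +478.723ms=3/4b
2) 478.723ms=3/4b +1436.17ms=9/4b
3) 1914.894ms=3b +957.447ms=3/2b
4) 2872.34ms=9/2b +957.447ms=3/2b
Σ=6b of 6 (94bpm 3/8) — PASS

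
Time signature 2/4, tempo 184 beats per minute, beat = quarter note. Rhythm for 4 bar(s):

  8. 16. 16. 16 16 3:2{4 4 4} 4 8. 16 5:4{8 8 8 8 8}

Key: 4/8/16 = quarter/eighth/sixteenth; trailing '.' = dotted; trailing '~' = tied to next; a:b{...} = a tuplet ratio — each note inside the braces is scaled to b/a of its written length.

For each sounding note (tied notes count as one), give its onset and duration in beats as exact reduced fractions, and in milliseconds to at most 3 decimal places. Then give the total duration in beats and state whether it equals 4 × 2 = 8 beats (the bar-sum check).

1) 0.0ms=0b +244.565ms=3/4b
2) 244.565ms=3/4b +122.283ms=3/8b
3) 366.848ms=9/8b +122.283ms=3/8b
4) 489.13ms=3/2b +81.522ms=1/4b
5) 570.652ms=7/4b +81.522ms=1/4b
6) 652.174ms=2b +217.391ms=2/3b
7) 869.565ms=8/3b +217.391ms=2/3b
8) 1086.957ms=10/3b +217.391ms=2/3b
9) 1304.348ms=4b +326.087ms=1b
10) 1630.435ms=5b +244.565ms=3/4b
11) 1875.0ms=23/4b +81.522ms=1/4b
12) 1956.522ms=6b +130.435ms=2/5b
13) 2086.957ms=32/5b +130.435ms=2/5b
14) 2217.391ms=34/5b +130.435ms=2/5b
15) 2347.826ms=36/5b +130.435ms=2/5b
16) 2478.261ms=38/5b +130.435ms=2/5b
Σ=8b of 8 (184bpm 2/4) — PASS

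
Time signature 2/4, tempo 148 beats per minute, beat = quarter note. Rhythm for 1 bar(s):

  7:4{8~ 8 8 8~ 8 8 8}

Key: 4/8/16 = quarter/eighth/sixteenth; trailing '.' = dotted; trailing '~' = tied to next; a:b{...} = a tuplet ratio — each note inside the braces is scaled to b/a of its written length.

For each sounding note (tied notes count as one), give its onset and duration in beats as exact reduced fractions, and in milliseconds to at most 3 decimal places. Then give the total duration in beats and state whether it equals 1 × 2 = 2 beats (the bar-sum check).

1) 0.0ms=0b +231.66ms=4/7b
2) 231.66ms=4/7b +115.83ms=2/7b
3) 347.49ms=6/7b +231.66ms=4/7b
4) 579.151ms=10/7b +115.83ms=2/7b
5) 694.981ms=12/7b +115.83ms=2/7b
Σ=2b of 2 (148bpm 2/4) — PASS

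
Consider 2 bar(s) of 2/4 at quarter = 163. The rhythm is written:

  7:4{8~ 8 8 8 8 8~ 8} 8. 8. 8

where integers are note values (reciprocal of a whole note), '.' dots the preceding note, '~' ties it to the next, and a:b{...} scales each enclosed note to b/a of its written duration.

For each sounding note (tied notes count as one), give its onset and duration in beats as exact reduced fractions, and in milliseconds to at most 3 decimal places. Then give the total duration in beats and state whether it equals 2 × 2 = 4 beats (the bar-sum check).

1) 0.0ms=0b +210.342ms=4/7b
2) 210.342ms=4/7b +105.171ms=2/7b
3) 315.513ms=6/7b +105.171ms=2/7b
4) 420.684ms=8/7b +105.171ms=2/7b
5) 525.855ms=10/7b +210.342ms=4/7b
6) 736.196ms=2b +276.074ms=3/4b
7) 1012.27ms=11/4b +276.074ms=3/4b
8) 1288.344ms=7/2b +184.049ms=1/2b
Σ=4b of 4 (163bpm 2/4) — PASS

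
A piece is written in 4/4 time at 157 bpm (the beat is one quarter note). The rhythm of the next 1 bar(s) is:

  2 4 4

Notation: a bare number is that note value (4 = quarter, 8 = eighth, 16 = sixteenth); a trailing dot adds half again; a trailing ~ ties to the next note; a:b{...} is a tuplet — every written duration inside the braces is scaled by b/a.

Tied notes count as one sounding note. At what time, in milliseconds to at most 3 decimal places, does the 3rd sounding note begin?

note 3 onset = 3b = 1146.497ms

1. 0.0ms @ 0 + 764.331ms (2)
2. 764.331ms @ 2 + 382.166ms (1)
3. 1146.497ms @ 3 + 382.166ms (1)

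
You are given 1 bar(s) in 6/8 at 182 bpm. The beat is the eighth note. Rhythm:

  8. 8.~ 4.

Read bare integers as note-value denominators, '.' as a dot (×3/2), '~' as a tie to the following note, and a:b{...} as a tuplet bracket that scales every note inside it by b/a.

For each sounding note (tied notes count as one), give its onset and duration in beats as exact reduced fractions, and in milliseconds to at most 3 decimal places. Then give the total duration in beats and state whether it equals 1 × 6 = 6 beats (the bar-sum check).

1) 0.0ms=0b +494.505ms=3/2b
2) 494.505ms=3/2b +1483.516ms=9/2b
Σ=6b of 6 (182bpm 6/8) — PASS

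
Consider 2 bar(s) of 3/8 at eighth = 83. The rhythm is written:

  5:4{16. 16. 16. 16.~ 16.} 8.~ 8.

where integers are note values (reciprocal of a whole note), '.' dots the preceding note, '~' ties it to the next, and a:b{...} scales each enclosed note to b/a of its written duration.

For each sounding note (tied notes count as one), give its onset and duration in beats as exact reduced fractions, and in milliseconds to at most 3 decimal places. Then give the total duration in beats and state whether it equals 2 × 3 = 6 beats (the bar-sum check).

1) 0.0ms=0b +433.735ms=3/5b
2) 433.735ms=3/5b +433.735ms=3/5b
3) 867.47ms=6/5b +433.735ms=3/5b
4) 1301.205ms=9/5b +867.47ms=6/5b
5) 2168.675ms=3b +2168.675ms=3b
Σ=6b of 6 (83bpm 3/8) — PASS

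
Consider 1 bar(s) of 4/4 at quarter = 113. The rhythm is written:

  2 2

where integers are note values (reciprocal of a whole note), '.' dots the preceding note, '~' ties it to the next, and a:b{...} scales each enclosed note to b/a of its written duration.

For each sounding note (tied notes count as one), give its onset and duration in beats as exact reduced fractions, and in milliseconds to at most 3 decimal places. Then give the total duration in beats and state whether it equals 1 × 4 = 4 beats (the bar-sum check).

1) 0.0ms=0b +1061.947ms=2b
2) 1061.947ms=2b +1061.947ms=2b
Σ=4b of 4 (113bpm 4/4) — PASS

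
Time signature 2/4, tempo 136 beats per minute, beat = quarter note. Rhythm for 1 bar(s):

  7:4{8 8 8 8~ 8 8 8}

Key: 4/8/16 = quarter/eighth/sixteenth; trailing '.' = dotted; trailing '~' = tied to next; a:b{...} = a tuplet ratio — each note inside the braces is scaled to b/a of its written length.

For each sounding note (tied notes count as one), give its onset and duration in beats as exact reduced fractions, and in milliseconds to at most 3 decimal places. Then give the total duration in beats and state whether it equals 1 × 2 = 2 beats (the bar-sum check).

1) 0.0ms=0b +126.05ms=2/7b
2) 126.05ms=2/7b +126.05ms=2/7b
3) 252.101ms=4/7b +126.05ms=2/7b
4) 378.151ms=6/7b +252.101ms=4/7b
5) 630.252ms=10/7b +126.05ms=2/7b
6) 756.303ms=12/7b +126.05ms=2/7b
Σ=2b of 2 (136bpm 2/4) — PASS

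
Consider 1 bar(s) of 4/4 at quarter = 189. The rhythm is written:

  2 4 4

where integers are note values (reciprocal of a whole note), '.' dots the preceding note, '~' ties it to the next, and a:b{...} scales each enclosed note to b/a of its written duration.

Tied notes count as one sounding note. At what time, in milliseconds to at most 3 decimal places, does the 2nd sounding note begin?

note 2 onset = 2b = 634.921ms

1. 0.0ms @ 0 + 634.921ms (2)
2. 634.921ms @ 2 + 317.46ms (1)
3. 952.381ms @ 3 + 317.46ms (1)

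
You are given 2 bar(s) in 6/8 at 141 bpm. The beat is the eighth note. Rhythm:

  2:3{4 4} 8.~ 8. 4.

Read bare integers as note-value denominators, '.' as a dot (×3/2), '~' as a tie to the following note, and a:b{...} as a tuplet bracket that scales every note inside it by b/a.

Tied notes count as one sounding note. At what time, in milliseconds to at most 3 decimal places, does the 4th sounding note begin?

1. 0.0ms @ 0 + 1276.596ms (3)
2. 1276.596ms @ 3 + 1276.596ms (3)
3. 2553.191ms @ 6 + 1276.596ms (3)
4. 3829.787ms @ 9 + 1276.596ms (3)

note 4 onset = 9b = 3829.787ms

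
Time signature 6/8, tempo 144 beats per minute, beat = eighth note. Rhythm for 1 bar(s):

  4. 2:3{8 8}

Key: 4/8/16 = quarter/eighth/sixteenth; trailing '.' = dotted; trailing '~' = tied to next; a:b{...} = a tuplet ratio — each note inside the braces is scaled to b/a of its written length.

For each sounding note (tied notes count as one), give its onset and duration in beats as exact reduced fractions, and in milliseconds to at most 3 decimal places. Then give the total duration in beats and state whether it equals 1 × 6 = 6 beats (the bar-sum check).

1) 0.0ms=0b +1250.0ms=3b
2) 1250.0ms=3b +625.0ms=3/2b
3) 1875.0ms=9/2b +625.0ms=3/2b
Σ=6b of 6 (144bpm 6/8) — PASS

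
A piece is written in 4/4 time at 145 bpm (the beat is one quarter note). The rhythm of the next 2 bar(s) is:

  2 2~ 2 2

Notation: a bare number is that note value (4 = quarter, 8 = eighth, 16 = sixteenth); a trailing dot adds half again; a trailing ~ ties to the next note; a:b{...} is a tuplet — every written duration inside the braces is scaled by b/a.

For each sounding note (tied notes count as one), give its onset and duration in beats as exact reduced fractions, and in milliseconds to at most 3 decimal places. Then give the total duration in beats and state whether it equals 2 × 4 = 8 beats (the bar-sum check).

1) 0.0ms=0b +827.586ms=2b
2) 827.586ms=2b +1655.172ms=4b
3) 2482.759ms=6b +827.586ms=2b
Σ=8b of 8 (145bpm 4/4) — PASS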